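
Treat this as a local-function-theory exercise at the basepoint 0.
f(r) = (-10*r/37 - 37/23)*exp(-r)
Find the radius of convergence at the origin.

The radius of convergence is infinite.

The factor exp(-r) is entire and contributes no finite singular point.
The polynomial part has no poles.
No finite singular points: the Taylor series at 0 converges everywhere.


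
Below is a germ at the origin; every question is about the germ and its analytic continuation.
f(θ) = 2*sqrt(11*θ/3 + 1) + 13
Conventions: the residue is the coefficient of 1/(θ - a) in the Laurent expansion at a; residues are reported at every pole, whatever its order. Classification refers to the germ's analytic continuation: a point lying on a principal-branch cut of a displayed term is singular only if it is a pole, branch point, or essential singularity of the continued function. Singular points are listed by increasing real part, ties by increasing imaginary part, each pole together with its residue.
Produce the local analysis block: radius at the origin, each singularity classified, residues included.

Branch term (2)*sqrt(1 - θ/(-3/11)): its argument vanishes at θ = -3/11, a square-root branch point, modulus 3/11.
The radius of convergence is the smallest modulus among the singular points: 3/11.

Radius of convergence at 0: 3/11.
At -3/11: an algebraic (square-root) branch point.


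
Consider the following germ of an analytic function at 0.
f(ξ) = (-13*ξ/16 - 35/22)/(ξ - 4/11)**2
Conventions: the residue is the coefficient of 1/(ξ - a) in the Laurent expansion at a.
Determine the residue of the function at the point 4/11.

At the order-2 pole 4/11 set g(ξ) = (ξ - (4/11))^2*f(ξ) = -13*ξ/16 - 35/22.
Order-2 pole: residue = g'(a); g'(4/11) = -13/16, so the residue is -13/16.

The residue is -13/16.


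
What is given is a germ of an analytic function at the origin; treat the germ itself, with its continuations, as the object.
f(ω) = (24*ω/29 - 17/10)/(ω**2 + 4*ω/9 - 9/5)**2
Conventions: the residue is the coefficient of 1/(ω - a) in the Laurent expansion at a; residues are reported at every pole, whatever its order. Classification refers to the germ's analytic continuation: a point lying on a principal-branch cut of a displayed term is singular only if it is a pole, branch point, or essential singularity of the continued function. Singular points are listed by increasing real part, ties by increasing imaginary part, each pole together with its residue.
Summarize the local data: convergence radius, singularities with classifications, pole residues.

Radius of convergence at 0: -2/9 + (1/45)*sqrt(3745).
At -2/9 - (1/45)*sqrt(3745): a pole of order 2; residue -(398277/130152232)*sqrt(3745).
At -2/9 + (1/45)*sqrt(3745): a pole of order 2; residue (398277/130152232)*sqrt(3745).

Denominator factor (ω**2 + 4*ω/9 - 9/5)^2: discriminant 2996/405, real irrational roots -2/9 + (1/45)*sqrt(3745) and -2/9 - (1/45)*sqrt(3745); poles of order 2, moduli -2/9 + (1/45)*sqrt(3745) and 2/9 + (1/45)*sqrt(3745).
The radius of convergence is the smallest modulus among the singular points: -2/9 + (1/45)*sqrt(3745).
The factor ω**2 + 4*ω/9 - 9/5 splits as (ω - a)(ω - a') with a = -2/9 - (1/45)*sqrt(3745), a' = -2/9 + (1/45)*sqrt(3745). At the order-2 pole a set g(ω) = (ω - a)^2*f(ω) = [24*ω/29 - 17/10] / (ω - a')^2.
Order-2 pole: residue = g'(a); g'(-2/9 - (1/45)*sqrt(3745)) = -(398277/130152232)*sqrt(3745), so the residue is -(398277/130152232)*sqrt(3745).
The factor ω**2 + 4*ω/9 - 9/5 splits as (ω - a)(ω - a') with a = -2/9 + (1/45)*sqrt(3745), a' = -2/9 - (1/45)*sqrt(3745). At the order-2 pole a set g(ω) = (ω - a)^2*f(ω) = [24*ω/29 - 17/10] / (ω - a')^2.
Order-2 pole: residue = g'(a); g'(-2/9 + (1/45)*sqrt(3745)) = (398277/130152232)*sqrt(3745), so the residue is (398277/130152232)*sqrt(3745).
List the singular points by increasing real part (a conjugate pair: the negative imaginary part first).


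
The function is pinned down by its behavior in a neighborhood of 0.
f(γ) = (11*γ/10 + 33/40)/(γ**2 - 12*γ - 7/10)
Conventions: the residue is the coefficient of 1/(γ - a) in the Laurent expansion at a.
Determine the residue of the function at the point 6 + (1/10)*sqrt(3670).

The factor γ**2 - 12*γ - 7/10 splits as (γ - a)(γ - a') with a = 6 + (1/10)*sqrt(3670), a' = 6 - (1/10)*sqrt(3670). At the order-1 pole a set g(γ) = (γ - a)*f(γ) = [11*γ/10 + 33/40] / (γ - a').
Simple pole: residue = g(a) at a = 6 + (1/10)*sqrt(3670), which is 11/20 + (297/29360)*sqrt(3670).

The residue is 11/20 + (297/29360)*sqrt(3670).


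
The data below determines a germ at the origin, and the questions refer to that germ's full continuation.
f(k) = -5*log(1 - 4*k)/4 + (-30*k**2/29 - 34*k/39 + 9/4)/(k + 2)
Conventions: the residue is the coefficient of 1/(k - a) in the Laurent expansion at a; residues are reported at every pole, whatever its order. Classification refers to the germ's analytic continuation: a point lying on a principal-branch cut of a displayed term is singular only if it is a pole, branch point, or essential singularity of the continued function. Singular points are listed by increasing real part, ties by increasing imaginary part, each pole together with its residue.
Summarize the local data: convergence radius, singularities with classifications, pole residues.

Denominator factor (k + 2): pole of order 1 at -2, modulus 2.
Branch term (-5/4)*log(1 - k/(1/4)): its argument vanishes at k = 1/4, a logarithmic branch point, modulus 1/4.
The radius of convergence is the smallest modulus among the singular points: 1/4.
The branch term is analytic at -2 and contributes nothing to the residue; only the rational part matters.
At the order-1 pole -2 set g(k) = (k - (-2))*(rational part) = -30*k**2/29 - 34*k/39 + 9/4.
Simple pole: residue = g(a) at a = -2, which is -653/4524.
List the singular points by increasing real part (a conjugate pair: the negative imaginary part first).

Radius of convergence at 0: 1/4.
At -2: a pole of order 1; residue -653/4524.
At 1/4: a logarithmic branch point.


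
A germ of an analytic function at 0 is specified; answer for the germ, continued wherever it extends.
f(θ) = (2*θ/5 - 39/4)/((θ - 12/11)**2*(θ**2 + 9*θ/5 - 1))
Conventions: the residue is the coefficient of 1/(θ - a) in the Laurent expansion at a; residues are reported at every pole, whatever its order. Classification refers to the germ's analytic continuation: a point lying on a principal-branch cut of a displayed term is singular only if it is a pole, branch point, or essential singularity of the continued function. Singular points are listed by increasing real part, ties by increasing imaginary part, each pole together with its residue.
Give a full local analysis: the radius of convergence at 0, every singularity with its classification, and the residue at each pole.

Radius of convergence at 0: -9/10 + (1/10)*sqrt(181).
At -9/10 - (1/10)*sqrt(181): a pole of order 1; residue -55557755/13582472 + (812421225/2458427432)*sqrt(181).
At -9/10 + (1/10)*sqrt(181): a pole of order 1; residue -55557755/13582472 - (812421225/2458427432)*sqrt(181).
At 12/11: a pole of order 2; residue 55557755/6791236.

Denominator factor (θ - 12/11)^2: pole of order 2 at 12/11, modulus 12/11.
Denominator factor (θ**2 + 9*θ/5 - 1): discriminant 181/25, real irrational roots -9/10 + (1/10)*sqrt(181) and -9/10 - (1/10)*sqrt(181); poles of order 1, moduli -9/10 + (1/10)*sqrt(181) and 9/10 + (1/10)*sqrt(181).
The radius of convergence is the smallest modulus among the singular points: -9/10 + (1/10)*sqrt(181).
The factor θ**2 + 9*θ/5 - 1 splits as (θ - a)(θ - a') with a = -9/10 - (1/10)*sqrt(181), a' = -9/10 + (1/10)*sqrt(181). At the order-1 pole a set g(θ) = (θ - a)*f(θ) = [(2*θ/5 - 39/4)/(θ - 12/11)**2] / (θ - a').
Simple pole: residue = g(a) at a = -9/10 - (1/10)*sqrt(181), which is -55557755/13582472 + (812421225/2458427432)*sqrt(181).
The factor θ**2 + 9*θ/5 - 1 splits as (θ - a)(θ - a') with a = -9/10 + (1/10)*sqrt(181), a' = -9/10 - (1/10)*sqrt(181). At the order-1 pole a set g(θ) = (θ - a)*f(θ) = [(2*θ/5 - 39/4)/(θ - 12/11)**2] / (θ - a').
Simple pole: residue = g(a) at a = -9/10 + (1/10)*sqrt(181), which is -55557755/13582472 - (812421225/2458427432)*sqrt(181).
At the order-2 pole 12/11 set g(θ) = (θ - (12/11))^2*f(θ) = (2*θ/5 - 39/4)/(θ**2 + 9*θ/5 - 1).
Order-2 pole: residue = g'(a); g'(12/11) = 55557755/6791236, so the residue is 55557755/6791236.
List the singular points by increasing real part (a conjugate pair: the negative imaginary part first).


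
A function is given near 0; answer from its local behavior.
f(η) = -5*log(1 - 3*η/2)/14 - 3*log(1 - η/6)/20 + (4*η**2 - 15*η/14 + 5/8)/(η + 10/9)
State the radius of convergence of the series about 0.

The radius of convergence is 2/3.

Denominator factor (η + 10/9): pole of order 1 at -10/9, modulus 10/9.
Branch term (-5/14)*log(1 - η/(2/3)): its argument vanishes at η = 2/3, a logarithmic branch point, modulus 2/3.
Branch term (-3/20)*log(1 - η/(6)): its argument vanishes at η = 6, a logarithmic branch point, modulus 6.
The radius of convergence is the smallest modulus among the singular points: 2/3.


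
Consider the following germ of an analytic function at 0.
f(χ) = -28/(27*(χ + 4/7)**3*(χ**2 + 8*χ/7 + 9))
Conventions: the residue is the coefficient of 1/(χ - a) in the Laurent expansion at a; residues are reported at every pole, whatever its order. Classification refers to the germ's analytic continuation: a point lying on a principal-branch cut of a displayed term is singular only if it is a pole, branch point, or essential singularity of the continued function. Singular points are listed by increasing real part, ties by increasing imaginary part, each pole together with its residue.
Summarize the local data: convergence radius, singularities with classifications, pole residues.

Denominator factor (χ**2 + 8*χ/7 + 9): discriminant -1700/49, complex-conjugate roots (-4/7) + ((5/7)*sqrt(17))*i and (-4/7) - ((5/7)*sqrt(17))*i; poles of order 1, moduli 3 and 3.
Denominator factor (χ + 4/7)^3: pole of order 3 at -4/7, modulus 4/7.
The radius of convergence is the smallest modulus among the singular points: 4/7.
The factor χ**2 + 8*χ/7 + 9 splits as (χ - a)(χ - a') with a = (-4/7) - ((5/7)*sqrt(17))*i, a' = (-4/7) + ((5/7)*sqrt(17))*i. At the order-1 pole a set g(χ) = (χ - a)*f(χ) = [-28/(27*(χ + 4/7)**3)] / (χ - a').
Simple pole: residue = g(a) at a = (-4/7) - ((5/7)*sqrt(17))*i, which is -33614/4876875.
At the order-3 pole -4/7 set g(χ) = (χ - (-4/7))^3*f(χ) = -28/(27*(χ**2 + 8*χ/7 + 9)).
Order-3 pole: residue = g''(a)/2; g''(-4/7) = 134456/4876875, so the residue is 67228/4876875.
The factor χ**2 + 8*χ/7 + 9 splits as (χ - a)(χ - a') with a = (-4/7) + ((5/7)*sqrt(17))*i, a' = (-4/7) - ((5/7)*sqrt(17))*i. At the order-1 pole a set g(χ) = (χ - a)*f(χ) = [-28/(27*(χ + 4/7)**3)] / (χ - a').
Simple pole: residue = g(a) at a = (-4/7) + ((5/7)*sqrt(17))*i, which is -33614/4876875.
List the singular points by increasing real part (a conjugate pair: the negative imaginary part first).

Radius of convergence at 0: 4/7.
At (-4/7) - ((5/7)*sqrt(17))*i: a pole of order 1; residue -33614/4876875.
At -4/7: a pole of order 3; residue 67228/4876875.
At (-4/7) + ((5/7)*sqrt(17))*i: a pole of order 1; residue -33614/4876875.


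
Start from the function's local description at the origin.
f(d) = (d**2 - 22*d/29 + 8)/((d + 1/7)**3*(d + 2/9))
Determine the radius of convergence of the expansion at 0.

The radius of convergence is 1/7.

Denominator factor (d + 1/7)^3: pole of order 3 at -1/7, modulus 1/7.
Denominator factor (d + 2/9): pole of order 1 at -2/9, modulus 2/9.
The radius of convergence is the smallest modulus among the singular points: 1/7.


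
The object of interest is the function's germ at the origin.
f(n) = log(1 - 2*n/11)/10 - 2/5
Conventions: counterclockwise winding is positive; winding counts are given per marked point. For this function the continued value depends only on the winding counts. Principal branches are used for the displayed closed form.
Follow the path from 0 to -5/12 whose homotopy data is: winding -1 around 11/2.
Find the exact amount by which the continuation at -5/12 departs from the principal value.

Continued minus principal equals -(1/5)*pi*i.

The rational part is single-valued and drops out of the difference; each branch term changes only by its own monodromy.
(1/10)*log(1 - n/(11/2)): each positive loop around 11/2 adds 2*pi*i to the log, so winding -1 contributes (1/10)*(-1)*2*pi*i = -(1/5)*pi*i.
Summing the contributions at n = -5/12 gives -(1/5)*pi*i.


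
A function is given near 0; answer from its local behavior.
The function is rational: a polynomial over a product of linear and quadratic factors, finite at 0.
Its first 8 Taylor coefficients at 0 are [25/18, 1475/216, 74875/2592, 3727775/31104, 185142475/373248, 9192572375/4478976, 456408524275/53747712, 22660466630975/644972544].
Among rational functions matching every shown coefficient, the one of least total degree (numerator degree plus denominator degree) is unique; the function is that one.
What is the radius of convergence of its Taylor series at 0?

The radius of convergence is 3/2 - (1/6)*sqrt(57).

No rational of total degree below 3 reproduces all 8 coefficients; solving the [0/3] Pade equations on them gives f(u) = -20/(9*(u - 12/5)*(u**2 - 3*u + 2/3)), whose expansion matches every shown term.
Denominator factor (u - 12/5): pole of order 1 at 12/5, modulus 12/5.
Denominator factor (u**2 - 3*u + 2/3): discriminant 19/3, real irrational roots 3/2 + (1/6)*sqrt(57) and 3/2 - (1/6)*sqrt(57); poles of order 1, moduli 3/2 + (1/6)*sqrt(57) and 3/2 - (1/6)*sqrt(57).
The radius of convergence is the smallest modulus among the singular points: 3/2 - (1/6)*sqrt(57).


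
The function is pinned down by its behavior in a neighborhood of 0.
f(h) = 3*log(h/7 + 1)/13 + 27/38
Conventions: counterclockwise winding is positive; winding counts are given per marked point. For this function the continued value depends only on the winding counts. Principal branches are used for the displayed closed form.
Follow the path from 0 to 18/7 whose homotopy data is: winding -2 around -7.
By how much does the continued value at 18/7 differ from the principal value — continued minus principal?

The rational part is single-valued and drops out of the difference; each branch term changes only by its own monodromy.
(3/13)*log(1 - h/(-7)): each positive loop around -7 adds 2*pi*i to the log, so winding -2 contributes (3/13)*(-2)*2*pi*i = -(12/13)*pi*i.
Summing the contributions at h = 18/7 gives -(12/13)*pi*i.

Continued minus principal equals -(12/13)*pi*i.


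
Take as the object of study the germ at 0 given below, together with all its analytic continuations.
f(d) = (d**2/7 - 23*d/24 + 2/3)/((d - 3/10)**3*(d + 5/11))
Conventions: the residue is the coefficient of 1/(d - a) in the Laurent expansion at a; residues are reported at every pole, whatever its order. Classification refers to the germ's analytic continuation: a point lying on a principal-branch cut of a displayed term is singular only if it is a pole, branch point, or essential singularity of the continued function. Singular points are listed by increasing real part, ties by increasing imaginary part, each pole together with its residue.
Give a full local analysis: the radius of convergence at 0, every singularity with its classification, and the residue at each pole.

Radius of convergence at 0: 3/10.
At -5/11: a pole of order 1; residue -10544875/4002509.
At 3/10: a pole of order 3; residue 10544875/4002509.

Denominator factor (d + 5/11): pole of order 1 at -5/11, modulus 5/11.
Denominator factor (d - 3/10)^3: pole of order 3 at 3/10, modulus 3/10.
The radius of convergence is the smallest modulus among the singular points: 3/10.
At the order-1 pole -5/11 set g(d) = (d - (-5/11))*f(d) = (d**2/7 - 23*d/24 + 2/3)/(d - 3/10)**3.
Simple pole: residue = g(a) at a = -5/11, which is -10544875/4002509.
At the order-3 pole 3/10 set g(d) = (d - (3/10))^3*f(d) = (d**2/7 - 23*d/24 + 2/3)/(d + 5/11).
Order-3 pole: residue = g''(a)/2; g''(3/10) = 21089750/4002509, so the residue is 10544875/4002509.
List the singular points by increasing real part (a conjugate pair: the negative imaginary part first).


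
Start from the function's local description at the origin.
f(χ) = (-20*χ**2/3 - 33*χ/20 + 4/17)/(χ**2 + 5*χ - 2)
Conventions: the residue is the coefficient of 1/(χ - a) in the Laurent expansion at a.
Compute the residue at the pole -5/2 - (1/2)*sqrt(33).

The residue is 1901/120 + (37661/13464)*sqrt(33).

The factor χ**2 + 5*χ - 2 splits as (χ - a)(χ - a') with a = -5/2 - (1/2)*sqrt(33), a' = -5/2 + (1/2)*sqrt(33). At the order-1 pole a set g(χ) = (χ - a)*f(χ) = [-20*χ**2/3 - 33*χ/20 + 4/17] / (χ - a').
Simple pole: residue = g(a) at a = -5/2 - (1/2)*sqrt(33), which is 1901/120 + (37661/13464)*sqrt(33).


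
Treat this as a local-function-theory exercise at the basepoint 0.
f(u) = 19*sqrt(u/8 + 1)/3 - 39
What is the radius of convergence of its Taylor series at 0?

Branch term (19/3)*sqrt(1 - u/(-8)): its argument vanishes at u = -8, a square-root branch point, modulus 8.
The radius of convergence is the smallest modulus among the singular points: 8.

The radius of convergence is 8.


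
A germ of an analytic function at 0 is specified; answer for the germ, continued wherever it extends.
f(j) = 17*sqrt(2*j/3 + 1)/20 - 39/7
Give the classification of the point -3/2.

The term (17/20)*sqrt(1 - j/(-3/2)) has argument 1 - -3/2/(-3/2) = 0 at -3/2: a square-root (algebraic, two-sheeted) branch point; the remaining terms are analytic or single-valued there.

The point is an algebraic (square-root) branch point.


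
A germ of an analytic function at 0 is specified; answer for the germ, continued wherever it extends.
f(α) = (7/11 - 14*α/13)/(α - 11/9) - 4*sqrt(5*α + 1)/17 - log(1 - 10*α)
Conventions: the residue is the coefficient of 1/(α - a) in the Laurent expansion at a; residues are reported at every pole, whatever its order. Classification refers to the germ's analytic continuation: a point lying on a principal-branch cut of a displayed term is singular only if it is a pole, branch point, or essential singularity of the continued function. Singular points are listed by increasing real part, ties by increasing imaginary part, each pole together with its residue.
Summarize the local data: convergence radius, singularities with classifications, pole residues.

Denominator factor (α - 11/9): pole of order 1 at 11/9, modulus 11/9.
Branch term (-4/17)*sqrt(1 - α/(-1/5)): its argument vanishes at α = -1/5, a square-root branch point, modulus 1/5.
Branch term (-1)*log(1 - α/(1/10)): its argument vanishes at α = 1/10, a logarithmic branch point, modulus 1/10.
The radius of convergence is the smallest modulus among the singular points: 1/10.
The branch terms are analytic at 11/9 and contribute nothing to the residue; only the rational part matters.
At the order-1 pole 11/9 set g(α) = (α - (11/9))*(rational part) = 7/11 - 14*α/13.
Simple pole: residue = g(a) at a = 11/9, which is -875/1287.
List the singular points by increasing real part (a conjugate pair: the negative imaginary part first).

Radius of convergence at 0: 1/10.
At -1/5: an algebraic (square-root) branch point.
At 1/10: a logarithmic branch point.
At 11/9: a pole of order 1; residue -875/1287.


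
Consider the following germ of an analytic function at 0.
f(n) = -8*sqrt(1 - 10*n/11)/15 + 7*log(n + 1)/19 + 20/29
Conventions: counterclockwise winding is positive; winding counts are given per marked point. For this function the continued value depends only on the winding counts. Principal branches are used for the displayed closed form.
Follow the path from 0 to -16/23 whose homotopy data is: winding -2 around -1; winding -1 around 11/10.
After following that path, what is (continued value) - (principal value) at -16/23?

Continued minus principal equals ((16/3795)*sqrt(104489)) - ((28/19)*pi)*i.

The rational part is single-valued and drops out of the difference; each branch term changes only by its own monodromy.
(7/19)*log(1 - n/(-1)): each positive loop around -1 adds 2*pi*i to the log, so winding -2 contributes (7/19)*(-2)*2*pi*i = -(28/19)*pi*i.
(-8/15)*sqrt(1 - n/(11/10)): winding -1 is odd, the square root flips sign, contributing -2*(-8/15)*sqrt(1 - (-16/23)/(11/10)) = -2*(-8/15)*sqrt(413/253) = (16/3795)*sqrt(104489).
Summing the contributions at n = -16/23 gives ((16/3795)*sqrt(104489)) - ((28/19)*pi)*i.


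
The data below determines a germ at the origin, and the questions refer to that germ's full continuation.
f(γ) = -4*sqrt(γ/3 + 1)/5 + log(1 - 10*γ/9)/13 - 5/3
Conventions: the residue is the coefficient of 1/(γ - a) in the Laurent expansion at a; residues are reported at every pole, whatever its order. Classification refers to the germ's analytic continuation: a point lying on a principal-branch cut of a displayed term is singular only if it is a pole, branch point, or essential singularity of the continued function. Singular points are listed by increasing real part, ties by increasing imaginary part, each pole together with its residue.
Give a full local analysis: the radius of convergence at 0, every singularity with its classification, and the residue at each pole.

Branch term (1/13)*log(1 - γ/(9/10)): its argument vanishes at γ = 9/10, a logarithmic branch point, modulus 9/10.
Branch term (-4/5)*sqrt(1 - γ/(-3)): its argument vanishes at γ = -3, a square-root branch point, modulus 3.
The radius of convergence is the smallest modulus among the singular points: 9/10.
List the singular points by increasing real part (a conjugate pair: the negative imaginary part first).

Radius of convergence at 0: 9/10.
At -3: an algebraic (square-root) branch point.
At 9/10: a logarithmic branch point.


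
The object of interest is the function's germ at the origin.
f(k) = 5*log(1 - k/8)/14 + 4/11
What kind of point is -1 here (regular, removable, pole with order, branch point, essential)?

There is no denominator, hence no pole anywhere.
Branch term log(1 - k/(8)): argument at -1 is 9/8, nonzero, so -1 is not its branch point (a point on a principal cut is still regular for the continued germ).
So the germ continues analytically to -1.

The point is a regular point.


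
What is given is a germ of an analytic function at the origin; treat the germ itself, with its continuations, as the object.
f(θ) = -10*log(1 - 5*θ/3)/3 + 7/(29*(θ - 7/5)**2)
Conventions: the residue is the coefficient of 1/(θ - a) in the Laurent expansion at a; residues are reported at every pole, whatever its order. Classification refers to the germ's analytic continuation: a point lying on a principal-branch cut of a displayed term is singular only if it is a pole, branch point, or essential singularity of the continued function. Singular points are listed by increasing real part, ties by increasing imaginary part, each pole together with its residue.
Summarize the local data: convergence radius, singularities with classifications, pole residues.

Denominator factor (θ - 7/5)^2: pole of order 2 at 7/5, modulus 7/5.
Branch term (-10/3)*log(1 - θ/(3/5)): its argument vanishes at θ = 3/5, a logarithmic branch point, modulus 3/5.
The radius of convergence is the smallest modulus among the singular points: 3/5.
The branch term is analytic at 7/5 and contributes nothing to the residue; only the rational part matters.
At the order-2 pole 7/5 set g(θ) = (θ - (7/5))^2*(rational part) = 7/29.
Order-2 pole: residue = g'(a); g'(7/5) = 0, so the residue is 0.
List the singular points by increasing real part (a conjugate pair: the negative imaginary part first).

Radius of convergence at 0: 3/5.
At 3/5: a logarithmic branch point.
At 7/5: a pole of order 2; residue 0.


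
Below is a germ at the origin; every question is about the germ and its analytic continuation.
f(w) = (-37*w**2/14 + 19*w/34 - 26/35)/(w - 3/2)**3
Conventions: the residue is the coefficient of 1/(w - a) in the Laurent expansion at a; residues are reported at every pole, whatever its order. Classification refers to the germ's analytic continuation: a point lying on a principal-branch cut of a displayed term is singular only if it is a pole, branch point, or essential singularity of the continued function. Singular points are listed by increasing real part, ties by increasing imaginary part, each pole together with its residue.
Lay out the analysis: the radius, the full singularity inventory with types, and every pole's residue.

Radius of convergence at 0: 3/2.
At 3/2: a pole of order 3; residue -37/14.

Denominator factor (w - 3/2)^3: pole of order 3 at 3/2, modulus 3/2.
The radius of convergence is the smallest modulus among the singular points: 3/2.
At the order-3 pole 3/2 set g(w) = (w - (3/2))^3*f(w) = -37*w**2/14 + 19*w/34 - 26/35.
Order-3 pole: residue = g''(a)/2; g''(3/2) = -37/7, so the residue is -37/14.


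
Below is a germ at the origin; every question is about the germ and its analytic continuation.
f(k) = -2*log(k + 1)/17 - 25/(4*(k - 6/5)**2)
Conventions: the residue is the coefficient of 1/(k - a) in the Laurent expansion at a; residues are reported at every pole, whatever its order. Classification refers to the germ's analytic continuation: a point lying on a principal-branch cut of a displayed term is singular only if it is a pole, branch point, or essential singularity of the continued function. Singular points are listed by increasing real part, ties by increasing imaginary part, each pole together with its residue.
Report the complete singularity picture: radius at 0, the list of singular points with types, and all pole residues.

Denominator factor (k - 6/5)^2: pole of order 2 at 6/5, modulus 6/5.
Branch term (-2/17)*log(1 - k/(-1)): its argument vanishes at k = -1, a logarithmic branch point, modulus 1.
The radius of convergence is the smallest modulus among the singular points: 1.
The branch term is analytic at 6/5 and contributes nothing to the residue; only the rational part matters.
At the order-2 pole 6/5 set g(k) = (k - (6/5))^2*(rational part) = -25/4.
Order-2 pole: residue = g'(a); g'(6/5) = 0, so the residue is 0.
List the singular points by increasing real part (a conjugate pair: the negative imaginary part first).

Radius of convergence at 0: 1.
At -1: a logarithmic branch point.
At 6/5: a pole of order 2; residue 0.


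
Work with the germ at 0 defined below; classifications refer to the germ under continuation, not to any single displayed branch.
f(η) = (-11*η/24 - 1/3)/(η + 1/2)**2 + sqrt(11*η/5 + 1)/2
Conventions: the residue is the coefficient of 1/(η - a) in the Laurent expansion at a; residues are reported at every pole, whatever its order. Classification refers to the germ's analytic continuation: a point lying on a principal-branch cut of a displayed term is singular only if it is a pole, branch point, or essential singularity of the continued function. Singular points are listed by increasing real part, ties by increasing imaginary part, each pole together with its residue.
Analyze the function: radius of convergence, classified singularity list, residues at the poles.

Denominator factor (η + 1/2)^2: pole of order 2 at -1/2, modulus 1/2.
Branch term (1/2)*sqrt(1 - η/(-5/11)): its argument vanishes at η = -5/11, a square-root branch point, modulus 5/11.
The radius of convergence is the smallest modulus among the singular points: 5/11.
The branch term is analytic at -1/2 and contributes nothing to the residue; only the rational part matters.
At the order-2 pole -1/2 set g(η) = (η - (-1/2))^2*(rational part) = -11*η/24 - 1/3.
Order-2 pole: residue = g'(a); g'(-1/2) = -11/24, so the residue is -11/24.
List the singular points by increasing real part (a conjugate pair: the negative imaginary part first).

Radius of convergence at 0: 5/11.
At -1/2: a pole of order 2; residue -11/24.
At -5/11: an algebraic (square-root) branch point.


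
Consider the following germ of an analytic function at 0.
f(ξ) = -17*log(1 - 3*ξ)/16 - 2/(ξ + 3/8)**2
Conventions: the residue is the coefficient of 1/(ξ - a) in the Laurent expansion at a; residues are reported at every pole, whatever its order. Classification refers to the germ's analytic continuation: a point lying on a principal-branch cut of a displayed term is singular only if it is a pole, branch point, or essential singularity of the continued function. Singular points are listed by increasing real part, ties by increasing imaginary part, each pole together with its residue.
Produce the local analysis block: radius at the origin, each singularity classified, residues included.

Radius of convergence at 0: 1/3.
At -3/8: a pole of order 2; residue 0.
At 1/3: a logarithmic branch point.

Denominator factor (ξ + 3/8)^2: pole of order 2 at -3/8, modulus 3/8.
Branch term (-17/16)*log(1 - ξ/(1/3)): its argument vanishes at ξ = 1/3, a logarithmic branch point, modulus 1/3.
The radius of convergence is the smallest modulus among the singular points: 1/3.
The branch term is analytic at -3/8 and contributes nothing to the residue; only the rational part matters.
At the order-2 pole -3/8 set g(ξ) = (ξ - (-3/8))^2*(rational part) = -2.
Order-2 pole: residue = g'(a); g'(-3/8) = 0, so the residue is 0.
List the singular points by increasing real part (a conjugate pair: the negative imaginary part first).


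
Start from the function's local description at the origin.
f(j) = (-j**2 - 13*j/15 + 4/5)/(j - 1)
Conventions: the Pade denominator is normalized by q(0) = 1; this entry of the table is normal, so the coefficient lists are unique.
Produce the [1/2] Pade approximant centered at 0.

The Pade approximant has numerator coefficients [-4/5, 2689/2895]; denominator coefficients [1, -208/193, 240/193].

Taylor coefficients needed (expand at 0): a_0 = -4/5, a_1 = 1/15, a_2 = 16/15, a_3 = 16/15.
Write the denominator as Q(j) = 1 + q1*j + q2*j^2. Requiring Q*f - P = O(j^4) with deg P <= 1 kills the coefficients of j^2..j^3 in Q*f:
  j^2: a_2 + q1*a_1 + q2*a_0 = 0, i.e. 16/15 + (1/15)*q1 + (-4/5)*q2 = 0.
  j^3: a_3 + q1*a_2 + q2*a_1 = 0, i.e. 16/15 + (16/15)*q1 + (1/15)*q2 = 0.
Solving this linear system: q1 = -208/193, q2 = 240/193.
The numerator is Q*f truncated at degree 1: P0 = a_0 = -4/5; P1 = a_1 + q1*a_0 = 2689/2895.


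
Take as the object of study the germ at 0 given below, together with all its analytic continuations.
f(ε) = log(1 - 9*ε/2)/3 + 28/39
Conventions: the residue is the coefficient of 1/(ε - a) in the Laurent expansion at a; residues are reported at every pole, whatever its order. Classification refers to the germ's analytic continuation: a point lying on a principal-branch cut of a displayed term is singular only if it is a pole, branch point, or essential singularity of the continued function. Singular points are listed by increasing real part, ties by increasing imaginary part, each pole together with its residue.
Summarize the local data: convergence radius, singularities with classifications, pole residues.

Branch term (1/3)*log(1 - ε/(2/9)): its argument vanishes at ε = 2/9, a logarithmic branch point, modulus 2/9.
The radius of convergence is the smallest modulus among the singular points: 2/9.

Radius of convergence at 0: 2/9.
At 2/9: a logarithmic branch point.


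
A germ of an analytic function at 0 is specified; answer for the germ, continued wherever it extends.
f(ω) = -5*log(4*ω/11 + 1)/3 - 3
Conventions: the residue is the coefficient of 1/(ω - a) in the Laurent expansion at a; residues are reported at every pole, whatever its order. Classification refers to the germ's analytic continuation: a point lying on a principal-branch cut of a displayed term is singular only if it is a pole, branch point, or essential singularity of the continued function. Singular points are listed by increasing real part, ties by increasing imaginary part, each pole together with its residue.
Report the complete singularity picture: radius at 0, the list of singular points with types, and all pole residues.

Branch term (-5/3)*log(1 - ω/(-11/4)): its argument vanishes at ω = -11/4, a logarithmic branch point, modulus 11/4.
The radius of convergence is the smallest modulus among the singular points: 11/4.

Radius of convergence at 0: 11/4.
At -11/4: a logarithmic branch point.


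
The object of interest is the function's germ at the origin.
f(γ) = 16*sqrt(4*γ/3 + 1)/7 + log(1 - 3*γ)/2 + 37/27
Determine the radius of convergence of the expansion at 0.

Branch term (16/7)*sqrt(1 - γ/(-3/4)): its argument vanishes at γ = -3/4, a square-root branch point, modulus 3/4.
Branch term (1/2)*log(1 - γ/(1/3)): its argument vanishes at γ = 1/3, a logarithmic branch point, modulus 1/3.
The radius of convergence is the smallest modulus among the singular points: 1/3.

The radius of convergence is 1/3.


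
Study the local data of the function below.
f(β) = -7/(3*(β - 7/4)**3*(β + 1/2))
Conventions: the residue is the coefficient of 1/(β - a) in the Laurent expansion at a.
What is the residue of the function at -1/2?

At the order-1 pole -1/2 set g(β) = (β - (-1/2))*f(β) = -7/(3*(β - 7/4)**3).
Simple pole: residue = g(a) at a = -1/2, which is 448/2187.

The residue is 448/2187.


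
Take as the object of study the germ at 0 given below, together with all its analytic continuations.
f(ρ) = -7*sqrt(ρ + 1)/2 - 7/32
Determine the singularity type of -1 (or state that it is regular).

The term (-7/2)*sqrt(1 - ρ/(-1)) has argument 1 - -1/(-1) = 0 at -1: a square-root (algebraic, two-sheeted) branch point; the remaining terms are analytic or single-valued there.

The point is an algebraic (square-root) branch point.


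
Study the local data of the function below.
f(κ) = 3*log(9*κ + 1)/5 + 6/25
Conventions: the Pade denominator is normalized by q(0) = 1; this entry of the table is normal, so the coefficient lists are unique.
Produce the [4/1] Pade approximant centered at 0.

The Pade approximant has numerator coefficients [6/25, 891/125, 729/50, -729/25, 6561/100]; denominator coefficients [1, 36/5].

Taylor coefficients needed (expand at 0): a_0 = 6/25, a_1 = 27/5, a_2 = -243/10, a_3 = 729/5, a_4 = -19683/20, a_5 = 177147/25.
Write the denominator as Q(κ) = 1 + q1*κ. Requiring Q*f - P = O(κ^6) with deg P <= 4 kills the coefficients of κ^5..κ^5 in Q*f:
  κ^5: a_5 + q1*a_4 = 0, i.e. 177147/25 + (-19683/20)*q1 = 0.
Solving this linear system: q1 = 36/5.
The numerator is Q*f truncated at degree 4: P0 = a_0 = 6/25; P1 = a_1 + q1*a_0 = 891/125; P2 = a_2 + q1*a_1 = 729/50; P3 = a_3 + q1*a_2 = -729/25; P4 = a_4 + q1*a_3 = 6561/100.


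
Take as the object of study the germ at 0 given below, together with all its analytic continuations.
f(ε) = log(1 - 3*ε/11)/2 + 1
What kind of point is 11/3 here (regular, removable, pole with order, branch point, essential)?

The term (1/2)*log(1 - ε/(11/3)) has argument 1 - 11/3/(11/3) = 0 at 11/3: a logarithmic (infinitely-sheeted) branch point; the remaining terms are analytic or single-valued there.

The point is a logarithmic branch point.


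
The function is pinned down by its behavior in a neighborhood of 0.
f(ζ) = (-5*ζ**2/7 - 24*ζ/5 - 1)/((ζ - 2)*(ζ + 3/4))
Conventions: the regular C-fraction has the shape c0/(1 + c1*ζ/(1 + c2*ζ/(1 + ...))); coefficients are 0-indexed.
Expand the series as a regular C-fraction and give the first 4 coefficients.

Taylor coefficients (expand at 0): a_0 = 2/3, a_1 = 119/45, a_2 = -485/378, a_3 = 32117/11340.
c0 = a_0 = 2/3. Peel one level at a time: if S = 1 + c*ζ/S' with S'(0) = 1, then c is the ζ-coefficient of S and S' = c*ζ/(S - 1).
S_1 = c0/f = 1 + (-119/30)*ζ + (9271/525)*ζ^2 + ...; c1 = -119/30.
S_2 = c1*ζ/(S_1 - 1) = 1 + (18542/4165)*ζ + (-579801/693889)*ζ^2 + ...; c2 = 18542/4165.
S_3 = c2*ζ/(S_2 - 1) = 1 + (2899005/15445486)*ζ + ...; c3 = 2899005/15445486.

The regular C-fraction coefficients are [2/3, -119/30, 18542/4165, 2899005/15445486].


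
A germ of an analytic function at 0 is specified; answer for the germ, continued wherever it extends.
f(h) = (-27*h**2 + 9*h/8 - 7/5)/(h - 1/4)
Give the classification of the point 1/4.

The point is a pole of order 1.

The denominator factor h - 1/4 vanishes at 1/4 and appears to the power 1; the numerator there equals -449/160, nonzero, and no other factor vanishes.
Hence a pole whose order is the multiplicity, 1.


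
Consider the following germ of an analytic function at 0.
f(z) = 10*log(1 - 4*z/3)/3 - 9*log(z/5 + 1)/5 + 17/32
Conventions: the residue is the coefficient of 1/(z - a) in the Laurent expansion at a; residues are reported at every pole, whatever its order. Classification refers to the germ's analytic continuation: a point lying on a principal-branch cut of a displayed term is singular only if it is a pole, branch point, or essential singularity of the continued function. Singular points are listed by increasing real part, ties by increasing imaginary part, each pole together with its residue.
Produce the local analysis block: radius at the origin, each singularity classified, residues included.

Radius of convergence at 0: 3/4.
At -5: a logarithmic branch point.
At 3/4: a logarithmic branch point.

Branch term (10/3)*log(1 - z/(3/4)): its argument vanishes at z = 3/4, a logarithmic branch point, modulus 3/4.
Branch term (-9/5)*log(1 - z/(-5)): its argument vanishes at z = -5, a logarithmic branch point, modulus 5.
The radius of convergence is the smallest modulus among the singular points: 3/4.
List the singular points by increasing real part (a conjugate pair: the negative imaginary part first).


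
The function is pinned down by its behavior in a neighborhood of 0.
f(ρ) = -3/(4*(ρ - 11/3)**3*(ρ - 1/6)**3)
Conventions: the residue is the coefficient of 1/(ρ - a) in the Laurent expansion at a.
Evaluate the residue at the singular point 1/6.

At the order-3 pole 1/6 set g(ρ) = (ρ - (1/6))^3*f(ρ) = -3/(4*(ρ - 11/3)**3).
Order-3 pole: residue = g''(a)/2; g''(1/6) = 288/16807, so the residue is 144/16807.

The residue is 144/16807.


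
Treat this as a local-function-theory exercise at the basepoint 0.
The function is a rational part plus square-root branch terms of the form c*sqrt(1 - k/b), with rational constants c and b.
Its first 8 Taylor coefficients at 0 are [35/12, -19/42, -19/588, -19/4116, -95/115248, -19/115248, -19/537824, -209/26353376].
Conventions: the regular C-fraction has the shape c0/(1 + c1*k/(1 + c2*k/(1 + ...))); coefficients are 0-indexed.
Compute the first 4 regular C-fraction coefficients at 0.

The regular C-fraction coefficients are [35/12, 38/245, -111/490, -5/222].

Taylor coefficients (read off): a_0 = 35/12, a_1 = -19/42, a_2 = -19/588, a_3 = -19/4116.
c0 = a_0 = 35/12. Peel one level at a time: if S = 1 + c*k/S' with S'(0) = 1, then c is the k-coefficient of S and S' = c*k/(S - 1).
S_1 = c0/f = 1 + (38/245)*k + (2109/60025)*k^2 + ...; c1 = 38/245.
S_2 = c1*k/(S_1 - 1) = 1 + (-111/490)*k + (-1/196)*k^2 + ...; c2 = -111/490.
S_3 = c2*k/(S_2 - 1) = 1 + (-5/222)*k + ...; c3 = -5/222.


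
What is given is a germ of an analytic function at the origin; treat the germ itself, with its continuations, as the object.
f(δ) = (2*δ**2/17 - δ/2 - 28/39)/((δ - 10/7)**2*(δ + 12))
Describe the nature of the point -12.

The point is a pole of order 1.

The denominator factor δ + 12 vanishes at -12 and appears to the power 1; the numerator there equals 14734/663, nonzero, and no other factor vanishes.
Hence a pole whose order is the multiplicity, 1.


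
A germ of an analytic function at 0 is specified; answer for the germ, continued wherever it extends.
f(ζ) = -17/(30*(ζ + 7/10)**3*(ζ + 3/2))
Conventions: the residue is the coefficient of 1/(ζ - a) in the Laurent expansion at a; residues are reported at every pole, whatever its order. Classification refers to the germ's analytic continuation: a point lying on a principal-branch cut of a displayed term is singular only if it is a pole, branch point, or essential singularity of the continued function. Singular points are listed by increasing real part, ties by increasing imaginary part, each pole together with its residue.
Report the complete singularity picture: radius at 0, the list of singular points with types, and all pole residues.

Radius of convergence at 0: 7/10.
At -3/2: a pole of order 1; residue 425/384.
At -7/10: a pole of order 3; residue -425/384.

Denominator factor (ζ + 3/2): pole of order 1 at -3/2, modulus 3/2.
Denominator factor (ζ + 7/10)^3: pole of order 3 at -7/10, modulus 7/10.
The radius of convergence is the smallest modulus among the singular points: 7/10.
At the order-1 pole -3/2 set g(ζ) = (ζ - (-3/2))*f(ζ) = -17/(30*(ζ + 7/10)**3).
Simple pole: residue = g(a) at a = -3/2, which is 425/384.
At the order-3 pole -7/10 set g(ζ) = (ζ - (-7/10))^3*f(ζ) = -17/(30*(ζ + 3/2)).
Order-3 pole: residue = g''(a)/2; g''(-7/10) = -425/192, so the residue is -425/384.
List the singular points by increasing real part (a conjugate pair: the negative imaginary part first).
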